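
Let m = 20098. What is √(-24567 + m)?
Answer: I*√4469 ≈ 66.851*I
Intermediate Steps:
√(-24567 + m) = √(-24567 + 20098) = √(-4469) = I*√4469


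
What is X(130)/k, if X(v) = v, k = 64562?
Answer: 65/32281 ≈ 0.0020136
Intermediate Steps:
X(130)/k = 130/64562 = 130*(1/64562) = 65/32281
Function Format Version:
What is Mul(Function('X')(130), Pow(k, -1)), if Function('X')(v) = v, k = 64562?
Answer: Rational(65, 32281) ≈ 0.0020136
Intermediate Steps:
Mul(Function('X')(130), Pow(k, -1)) = Mul(130, Pow(64562, -1)) = Mul(130, Rational(1, 64562)) = Rational(65, 32281)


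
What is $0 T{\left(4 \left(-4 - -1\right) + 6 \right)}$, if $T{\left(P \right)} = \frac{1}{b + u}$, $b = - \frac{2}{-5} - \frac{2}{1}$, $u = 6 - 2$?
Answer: $0$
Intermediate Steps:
$u = 4$
$b = - \frac{8}{5}$ ($b = \left(-2\right) \left(- \frac{1}{5}\right) - 2 = \frac{2}{5} - 2 = - \frac{8}{5} \approx -1.6$)
$T{\left(P \right)} = \frac{5}{12}$ ($T{\left(P \right)} = \frac{1}{- \frac{8}{5} + 4} = \frac{1}{\frac{12}{5}} = \frac{5}{12}$)
$0 T{\left(4 \left(-4 - -1\right) + 6 \right)} = 0 \cdot \frac{5}{12} = 0$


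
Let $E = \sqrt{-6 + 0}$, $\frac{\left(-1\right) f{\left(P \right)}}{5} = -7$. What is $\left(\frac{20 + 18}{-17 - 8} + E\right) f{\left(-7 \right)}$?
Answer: $- \frac{266}{5} + 35 i \sqrt{6} \approx -53.2 + 85.732 i$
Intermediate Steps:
$f{\left(P \right)} = 35$ ($f{\left(P \right)} = \left(-5\right) \left(-7\right) = 35$)
$E = i \sqrt{6}$ ($E = \sqrt{-6} = i \sqrt{6} \approx 2.4495 i$)
$\left(\frac{20 + 18}{-17 - 8} + E\right) f{\left(-7 \right)} = \left(\frac{20 + 18}{-17 - 8} + i \sqrt{6}\right) 35 = \left(\frac{38}{-25} + i \sqrt{6}\right) 35 = \left(38 \left(- \frac{1}{25}\right) + i \sqrt{6}\right) 35 = \left(- \frac{38}{25} + i \sqrt{6}\right) 35 = - \frac{266}{5} + 35 i \sqrt{6}$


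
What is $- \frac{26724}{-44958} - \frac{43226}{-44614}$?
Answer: $\frac{261301587}{167146351} \approx 1.5633$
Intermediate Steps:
$- \frac{26724}{-44958} - \frac{43226}{-44614} = \left(-26724\right) \left(- \frac{1}{44958}\right) - - \frac{21613}{22307} = \frac{4454}{7493} + \frac{21613}{22307} = \frac{261301587}{167146351}$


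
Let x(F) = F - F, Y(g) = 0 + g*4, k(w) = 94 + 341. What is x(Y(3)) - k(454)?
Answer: -435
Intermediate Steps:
k(w) = 435
Y(g) = 4*g (Y(g) = 0 + 4*g = 4*g)
x(F) = 0
x(Y(3)) - k(454) = 0 - 1*435 = 0 - 435 = -435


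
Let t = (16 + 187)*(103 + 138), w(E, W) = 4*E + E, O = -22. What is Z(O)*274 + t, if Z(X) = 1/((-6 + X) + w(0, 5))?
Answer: 684785/14 ≈ 48913.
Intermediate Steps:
w(E, W) = 5*E
t = 48923 (t = 203*241 = 48923)
Z(X) = 1/(-6 + X) (Z(X) = 1/((-6 + X) + 5*0) = 1/((-6 + X) + 0) = 1/(-6 + X))
Z(O)*274 + t = 274/(-6 - 22) + 48923 = 274/(-28) + 48923 = -1/28*274 + 48923 = -137/14 + 48923 = 684785/14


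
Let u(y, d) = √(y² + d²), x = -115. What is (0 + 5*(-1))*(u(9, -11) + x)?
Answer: 575 - 5*√202 ≈ 503.94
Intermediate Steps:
u(y, d) = √(d² + y²)
(0 + 5*(-1))*(u(9, -11) + x) = (0 + 5*(-1))*(√((-11)² + 9²) - 115) = (0 - 5)*(√(121 + 81) - 115) = -5*(√202 - 115) = -5*(-115 + √202) = 575 - 5*√202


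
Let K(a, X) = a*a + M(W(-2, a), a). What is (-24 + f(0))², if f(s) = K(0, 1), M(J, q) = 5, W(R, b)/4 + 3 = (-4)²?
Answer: 361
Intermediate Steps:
W(R, b) = 52 (W(R, b) = -12 + 4*(-4)² = -12 + 4*16 = -12 + 64 = 52)
K(a, X) = 5 + a² (K(a, X) = a*a + 5 = a² + 5 = 5 + a²)
f(s) = 5 (f(s) = 5 + 0² = 5 + 0 = 5)
(-24 + f(0))² = (-24 + 5)² = (-19)² = 361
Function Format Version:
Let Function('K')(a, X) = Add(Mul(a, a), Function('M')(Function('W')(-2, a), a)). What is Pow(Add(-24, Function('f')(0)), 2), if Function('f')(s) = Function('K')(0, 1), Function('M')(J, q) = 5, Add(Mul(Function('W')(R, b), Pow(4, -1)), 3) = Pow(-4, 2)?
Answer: 361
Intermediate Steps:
Function('W')(R, b) = 52 (Function('W')(R, b) = Add(-12, Mul(4, Pow(-4, 2))) = Add(-12, Mul(4, 16)) = Add(-12, 64) = 52)
Function('K')(a, X) = Add(5, Pow(a, 2)) (Function('K')(a, X) = Add(Mul(a, a), 5) = Add(Pow(a, 2), 5) = Add(5, Pow(a, 2)))
Function('f')(s) = 5 (Function('f')(s) = Add(5, Pow(0, 2)) = Add(5, 0) = 5)
Pow(Add(-24, Function('f')(0)), 2) = Pow(Add(-24, 5), 2) = Pow(-19, 2) = 361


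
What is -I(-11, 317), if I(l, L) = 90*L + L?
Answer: -28847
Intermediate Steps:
I(l, L) = 91*L
-I(-11, 317) = -91*317 = -1*28847 = -28847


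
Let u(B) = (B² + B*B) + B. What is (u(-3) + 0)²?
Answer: 225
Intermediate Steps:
u(B) = B + 2*B² (u(B) = (B² + B²) + B = 2*B² + B = B + 2*B²)
(u(-3) + 0)² = (-3*(1 + 2*(-3)) + 0)² = (-3*(1 - 6) + 0)² = (-3*(-5) + 0)² = (15 + 0)² = 15² = 225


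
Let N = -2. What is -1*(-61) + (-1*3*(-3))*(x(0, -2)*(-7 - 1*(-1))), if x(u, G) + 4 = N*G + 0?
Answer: 61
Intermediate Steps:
x(u, G) = -4 - 2*G (x(u, G) = -4 + (-2*G + 0) = -4 - 2*G)
-1*(-61) + (-1*3*(-3))*(x(0, -2)*(-7 - 1*(-1))) = -1*(-61) + (-1*3*(-3))*((-4 - 2*(-2))*(-7 - 1*(-1))) = 61 + (-3*(-3))*((-4 + 4)*(-7 + 1)) = 61 + 9*(0*(-6)) = 61 + 9*0 = 61 + 0 = 61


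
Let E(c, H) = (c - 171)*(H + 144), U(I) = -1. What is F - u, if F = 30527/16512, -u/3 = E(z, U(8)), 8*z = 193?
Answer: -1040380273/16512 ≈ -63008.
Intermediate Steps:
z = 193/8 (z = (⅛)*193 = 193/8 ≈ 24.125)
E(c, H) = (-171 + c)*(144 + H)
u = 504075/8 (u = -3*(-24624 - 171*(-1) + 144*(193/8) - 1*193/8) = -3*(-24624 + 171 + 3474 - 193/8) = -3*(-168025/8) = 504075/8 ≈ 63009.)
F = 30527/16512 (F = 30527*(1/16512) = 30527/16512 ≈ 1.8488)
F - u = 30527/16512 - 1*504075/8 = 30527/16512 - 504075/8 = -1040380273/16512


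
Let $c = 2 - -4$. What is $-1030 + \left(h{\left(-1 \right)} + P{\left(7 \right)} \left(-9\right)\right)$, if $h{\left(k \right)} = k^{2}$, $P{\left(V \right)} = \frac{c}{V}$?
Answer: $- \frac{7257}{7} \approx -1036.7$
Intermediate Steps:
$c = 6$ ($c = 2 + 4 = 6$)
$P{\left(V \right)} = \frac{6}{V}$
$-1030 + \left(h{\left(-1 \right)} + P{\left(7 \right)} \left(-9\right)\right) = -1030 + \left(\left(-1\right)^{2} + \frac{6}{7} \left(-9\right)\right) = -1030 + \left(1 + 6 \cdot \frac{1}{7} \left(-9\right)\right) = -1030 + \left(1 + \frac{6}{7} \left(-9\right)\right) = -1030 + \left(1 - \frac{54}{7}\right) = -1030 - \frac{47}{7} = - \frac{7257}{7}$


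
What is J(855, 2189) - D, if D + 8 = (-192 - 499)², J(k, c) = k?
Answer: -476618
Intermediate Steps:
D = 477473 (D = -8 + (-192 - 499)² = -8 + (-691)² = -8 + 477481 = 477473)
J(855, 2189) - D = 855 - 1*477473 = 855 - 477473 = -476618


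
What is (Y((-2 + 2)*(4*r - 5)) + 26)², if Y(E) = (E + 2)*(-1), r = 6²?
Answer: 576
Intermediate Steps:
r = 36
Y(E) = -2 - E (Y(E) = (2 + E)*(-1) = -2 - E)
(Y((-2 + 2)*(4*r - 5)) + 26)² = ((-2 - (-2 + 2)*(4*36 - 5)) + 26)² = ((-2 - 0*(144 - 5)) + 26)² = ((-2 - 0*139) + 26)² = ((-2 - 1*0) + 26)² = ((-2 + 0) + 26)² = (-2 + 26)² = 24² = 576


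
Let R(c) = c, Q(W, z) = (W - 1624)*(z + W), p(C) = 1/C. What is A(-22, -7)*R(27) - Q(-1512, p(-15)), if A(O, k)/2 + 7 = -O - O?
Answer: -71097646/15 ≈ -4.7398e+6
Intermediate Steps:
Q(W, z) = (-1624 + W)*(W + z)
A(O, k) = -14 - 4*O (A(O, k) = -14 + 2*(-O - O) = -14 + 2*(-2*O) = -14 - 4*O)
A(-22, -7)*R(27) - Q(-1512, p(-15)) = (-14 - 4*(-22))*27 - ((-1512)² - 1624*(-1512) - 1624/(-15) - 1512/(-15)) = (-14 + 88)*27 - (2286144 + 2455488 - 1624*(-1/15) - 1512*(-1/15)) = 74*27 - (2286144 + 2455488 + 1624/15 + 504/5) = 1998 - 1*71127616/15 = 1998 - 71127616/15 = -71097646/15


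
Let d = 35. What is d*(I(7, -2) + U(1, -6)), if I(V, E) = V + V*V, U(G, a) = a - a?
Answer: 1960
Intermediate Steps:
U(G, a) = 0
I(V, E) = V + V²
d*(I(7, -2) + U(1, -6)) = 35*(7*(1 + 7) + 0) = 35*(7*8 + 0) = 35*(56 + 0) = 35*56 = 1960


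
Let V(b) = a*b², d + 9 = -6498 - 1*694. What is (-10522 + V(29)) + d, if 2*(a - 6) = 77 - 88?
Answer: -34605/2 ≈ -17303.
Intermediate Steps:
a = ½ (a = 6 + (77 - 88)/2 = 6 + (½)*(-11) = 6 - 11/2 = ½ ≈ 0.50000)
d = -7201 (d = -9 + (-6498 - 1*694) = -9 + (-6498 - 694) = -9 - 7192 = -7201)
V(b) = b²/2
(-10522 + V(29)) + d = (-10522 + (½)*29²) - 7201 = (-10522 + (½)*841) - 7201 = (-10522 + 841/2) - 7201 = -20203/2 - 7201 = -34605/2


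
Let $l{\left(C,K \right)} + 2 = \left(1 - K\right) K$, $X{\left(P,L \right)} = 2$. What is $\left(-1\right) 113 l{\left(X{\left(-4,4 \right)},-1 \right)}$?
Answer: $452$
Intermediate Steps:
$l{\left(C,K \right)} = -2 + K \left(1 - K\right)$ ($l{\left(C,K \right)} = -2 + \left(1 - K\right) K = -2 + K \left(1 - K\right)$)
$\left(-1\right) 113 l{\left(X{\left(-4,4 \right)},-1 \right)} = \left(-1\right) 113 \left(-2 - 1 - \left(-1\right)^{2}\right) = - 113 \left(-2 - 1 - 1\right) = \left(-113\right) \left(-4\right) = 452$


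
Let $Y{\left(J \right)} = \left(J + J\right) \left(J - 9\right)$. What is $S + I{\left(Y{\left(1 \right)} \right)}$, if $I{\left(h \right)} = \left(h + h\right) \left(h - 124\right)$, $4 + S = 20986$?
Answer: $25462$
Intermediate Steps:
$S = 20982$ ($S = -4 + 20986 = 20982$)
$Y{\left(J \right)} = 2 J \left(-9 + J\right)$
$I{\left(h \right)} = 2 h \left(-124 + h\right)$
$S + I{\left(Y{\left(1 \right)} \right)} = 20982 + 2 \cdot 2 \cdot 1 \left(-9 + 1\right) \left(-124 + 2 \cdot 1 \left(-9 + 1\right)\right) = 20982 + 2 \cdot 2 \cdot 1 \left(-8\right) \left(-124 + 2 \cdot 1 \left(-8\right)\right) = 20982 + 2 \left(-16\right) \left(-124 - 16\right) = 20982 + 2 \left(-16\right) \left(-140\right) = 20982 + 4480 = 25462$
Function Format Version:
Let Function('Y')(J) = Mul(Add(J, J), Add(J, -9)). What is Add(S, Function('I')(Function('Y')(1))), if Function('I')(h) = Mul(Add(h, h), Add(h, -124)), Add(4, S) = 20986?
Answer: 25462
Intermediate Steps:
S = 20982 (S = Add(-4, 20986) = 20982)
Function('Y')(J) = Mul(2, J, Add(-9, J)) (Function('Y')(J) = Mul(Mul(2, J), Add(-9, J)) = Mul(2, J, Add(-9, J)))
Function('I')(h) = Mul(2, h, Add(-124, h)) (Function('I')(h) = Mul(Mul(2, h), Add(-124, h)) = Mul(2, h, Add(-124, h)))
Add(S, Function('I')(Function('Y')(1))) = Add(20982, Mul(2, Mul(2, 1, Add(-9, 1)), Add(-124, Mul(2, 1, Add(-9, 1))))) = Add(20982, Mul(2, Mul(2, 1, -8), Add(-124, Mul(2, 1, -8)))) = Add(20982, Mul(2, -16, Add(-124, -16))) = Add(20982, Mul(2, -16, -140)) = Add(20982, 4480) = 25462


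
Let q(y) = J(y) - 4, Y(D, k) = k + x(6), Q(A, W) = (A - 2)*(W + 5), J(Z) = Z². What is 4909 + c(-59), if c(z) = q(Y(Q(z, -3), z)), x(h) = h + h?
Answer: 7114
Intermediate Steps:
Q(A, W) = (-2 + A)*(5 + W)
x(h) = 2*h
Y(D, k) = 12 + k (Y(D, k) = k + 2*6 = k + 12 = 12 + k)
q(y) = -4 + y² (q(y) = y² - 4 = -4 + y²)
c(z) = -4 + (12 + z)²
4909 + c(-59) = 4909 + (-4 + (12 - 59)²) = 4909 + (-4 + (-47)²) = 4909 + (-4 + 2209) = 4909 + 2205 = 7114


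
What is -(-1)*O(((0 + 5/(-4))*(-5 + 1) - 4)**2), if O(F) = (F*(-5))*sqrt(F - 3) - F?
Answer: -1 - 5*I*sqrt(2) ≈ -1.0 - 7.0711*I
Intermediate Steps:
O(F) = -F - 5*F*sqrt(-3 + F) (O(F) = (-5*F)*sqrt(-3 + F) - F = -5*F*sqrt(-3 + F) - F = -F - 5*F*sqrt(-3 + F))
-(-1)*O(((0 + 5/(-4))*(-5 + 1) - 4)**2) = -(-1)*(-((0 + 5/(-4))*(-5 + 1) - 4)**2*(1 + 5*sqrt(-3 + ((0 + 5/(-4))*(-5 + 1) - 4)**2))) = -(-1)*(-((0 + 5*(-1/4))*(-4) - 4)**2*(1 + 5*sqrt(-3 + ((0 + 5*(-1/4))*(-4) - 4)**2))) = -(-1)*(-((0 - 5/4)*(-4) - 4)**2*(1 + 5*sqrt(-3 + ((0 - 5/4)*(-4) - 4)**2))) = -(-1)*(-(-5/4*(-4) - 4)**2*(1 + 5*sqrt(-3 + (-5/4*(-4) - 4)**2))) = -(-1)*(-(5 - 4)**2*(1 + 5*sqrt(-3 + (5 - 4)**2))) = -(-1)*(-1*1**2*(1 + 5*sqrt(-3 + 1**2))) = -(-1)*(-1*1*(1 + 5*sqrt(-3 + 1))) = -(-1)*(-1*1*(1 + 5*sqrt(-2))) = -(-1)*(-1*1*(1 + 5*(I*sqrt(2)))) = -(-1)*(-1*1*(1 + 5*I*sqrt(2))) = -(-1)*(-1 - 5*I*sqrt(2)) = -(1 + 5*I*sqrt(2)) = -1 - 5*I*sqrt(2)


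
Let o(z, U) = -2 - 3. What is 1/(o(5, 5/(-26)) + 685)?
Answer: 1/680 ≈ 0.0014706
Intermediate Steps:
o(z, U) = -5
1/(o(5, 5/(-26)) + 685) = 1/(-5 + 685) = 1/680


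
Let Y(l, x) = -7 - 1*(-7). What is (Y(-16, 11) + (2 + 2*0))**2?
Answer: 4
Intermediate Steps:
Y(l, x) = 0 (Y(l, x) = -7 + 7 = 0)
(Y(-16, 11) + (2 + 2*0))**2 = (0 + (2 + 2*0))**2 = (0 + (2 + 0))**2 = (0 + 2)**2 = 2**2 = 4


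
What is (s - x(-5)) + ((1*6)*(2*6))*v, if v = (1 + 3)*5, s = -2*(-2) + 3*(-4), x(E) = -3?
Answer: 1435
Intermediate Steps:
s = -8 (s = 4 - 12 = -8)
v = 20 (v = 4*5 = 20)
(s - x(-5)) + ((1*6)*(2*6))*v = (-8 - 1*(-3)) + ((1*6)*(2*6))*20 = (-8 + 3) + (6*12)*20 = -5 + 72*20 = -5 + 1440 = 1435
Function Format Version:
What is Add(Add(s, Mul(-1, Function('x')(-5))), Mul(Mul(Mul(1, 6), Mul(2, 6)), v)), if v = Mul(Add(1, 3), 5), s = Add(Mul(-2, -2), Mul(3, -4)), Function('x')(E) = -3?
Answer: 1435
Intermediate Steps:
s = -8 (s = Add(4, -12) = -8)
v = 20 (v = Mul(4, 5) = 20)
Add(Add(s, Mul(-1, Function('x')(-5))), Mul(Mul(Mul(1, 6), Mul(2, 6)), v)) = Add(Add(-8, Mul(-1, -3)), Mul(Mul(Mul(1, 6), Mul(2, 6)), 20)) = Add(Add(-8, 3), Mul(Mul(6, 12), 20)) = Add(-5, Mul(72, 20)) = Add(-5, 1440) = 1435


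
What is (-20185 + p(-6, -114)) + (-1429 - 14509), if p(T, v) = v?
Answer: -36237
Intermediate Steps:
(-20185 + p(-6, -114)) + (-1429 - 14509) = (-20185 - 114) + (-1429 - 14509) = -20299 - 15938 = -36237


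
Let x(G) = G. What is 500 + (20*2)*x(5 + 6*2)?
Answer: 1180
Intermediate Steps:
500 + (20*2)*x(5 + 6*2) = 500 + (20*2)*(5 + 6*2) = 500 + 40*(5 + 12) = 500 + 40*17 = 500 + 680 = 1180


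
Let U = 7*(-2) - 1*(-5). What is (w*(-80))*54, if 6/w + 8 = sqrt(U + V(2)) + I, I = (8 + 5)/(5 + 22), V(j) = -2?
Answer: 35516880/12307 + 4723920*I*sqrt(11)/12307 ≈ 2885.9 + 1273.1*I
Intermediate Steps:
U = -9 (U = -14 + 5 = -9)
I = 13/27 ≈ 0.48148
w = 6/(-203/27 + I*sqrt(11)) (w = 6/(-8 + (sqrt(-9 - 2) + 13/27)) = 6/(-8 + (sqrt(-11) + 13/27)) = 6/(-8 + (I*sqrt(11) + 13/27)) = 6/(-8 + (13/27 + I*sqrt(11))) = 6/(-203/27 + I*sqrt(11)) ≈ -0.66803 - 0.29469*I)
(w*(-80))*54 = ((-16443/24614 - 2187*I*sqrt(11)/24614)*(-80))*54 = (657720/12307 + 87480*I*sqrt(11)/12307)*54 = 35516880/12307 + 4723920*I*sqrt(11)/12307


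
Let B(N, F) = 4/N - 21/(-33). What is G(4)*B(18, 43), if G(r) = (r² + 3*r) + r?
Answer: 2720/99 ≈ 27.475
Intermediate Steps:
B(N, F) = 7/11 + 4/N (B(N, F) = 4/N - 21*(-1/33) = 4/N + 7/11 = 7/11 + 4/N)
G(r) = r² + 4*r
G(4)*B(18, 43) = (4*(4 + 4))*(7/11 + 4/18) = (4*8)*(7/11 + 4*(1/18)) = 32*(7/11 + 2/9) = 32*(85/99) = 2720/99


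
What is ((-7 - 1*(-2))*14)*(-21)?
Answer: 1470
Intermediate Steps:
((-7 - 1*(-2))*14)*(-21) = ((-7 + 2)*14)*(-21) = -5*14*(-21) = -70*(-21) = 1470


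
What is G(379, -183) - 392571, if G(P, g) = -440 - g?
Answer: -392828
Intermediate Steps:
G(379, -183) - 392571 = (-440 - 1*(-183)) - 392571 = (-440 + 183) - 392571 = -257 - 392571 = -392828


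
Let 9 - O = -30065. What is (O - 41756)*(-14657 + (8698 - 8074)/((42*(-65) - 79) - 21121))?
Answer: 2048687725194/11965 ≈ 1.7122e+8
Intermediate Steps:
O = 30074 (O = 9 - 1*(-30065) = 9 + 30065 = 30074)
(O - 41756)*(-14657 + (8698 - 8074)/((42*(-65) - 79) - 21121)) = (30074 - 41756)*(-14657 + (8698 - 8074)/((42*(-65) - 79) - 21121)) = -11682*(-14657 + 624/((-2730 - 79) - 21121)) = -11682*(-14657 + 624/(-2809 - 21121)) = -11682*(-14657 + 624/(-23930)) = -11682*(-14657 + 624*(-1/23930)) = -11682*(-14657 - 312/11965) = -11682*(-175371317/11965) = 2048687725194/11965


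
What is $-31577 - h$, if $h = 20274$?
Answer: $-51851$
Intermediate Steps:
$-31577 - h = -31577 - 20274 = -51851$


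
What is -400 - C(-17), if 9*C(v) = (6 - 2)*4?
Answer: -3616/9 ≈ -401.78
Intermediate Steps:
C(v) = 16/9 (C(v) = ((6 - 2)*4)/9 = (4*4)/9 = (1/9)*16 = 16/9)
-400 - C(-17) = -400 - 1*16/9 = -400 - 16/9 = -3616/9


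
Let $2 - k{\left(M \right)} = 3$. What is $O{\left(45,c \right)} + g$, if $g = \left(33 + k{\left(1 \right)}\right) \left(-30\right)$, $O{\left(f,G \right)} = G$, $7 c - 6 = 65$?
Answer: $- \frac{6649}{7} \approx -949.86$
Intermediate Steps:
$c = \frac{71}{7}$ ($c = \frac{6}{7} + \frac{1}{7} \cdot 65 = \frac{6}{7} + \frac{65}{7} = \frac{71}{7} \approx 10.143$)
$k{\left(M \right)} = -1$ ($k{\left(M \right)} = 2 - 3 = -1$)
$g = -960$ ($g = \left(33 - 1\right) \left(-30\right) = 32 \left(-30\right) = -960$)
$O{\left(45,c \right)} + g = \frac{71}{7} - 960 = - \frac{6649}{7}$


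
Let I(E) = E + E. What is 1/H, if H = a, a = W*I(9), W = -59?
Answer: -1/1062 ≈ -0.00094162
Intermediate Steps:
I(E) = 2*E
a = -1062 (a = -118*9 = -59*18 = -1062)
H = -1062
1/H = 1/(-1062) = -1/1062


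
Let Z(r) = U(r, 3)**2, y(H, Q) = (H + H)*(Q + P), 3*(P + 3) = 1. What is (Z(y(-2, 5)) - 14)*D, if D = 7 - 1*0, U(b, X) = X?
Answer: -35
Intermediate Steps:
P = -8/3 (P = -3 + (1/3)*1 = -3 + 1/3 = -8/3 ≈ -2.6667)
D = 7 (D = 7 + 0 = 7)
y(H, Q) = 2*H*(-8/3 + Q) (y(H, Q) = (H + H)*(Q - 8/3) = (2*H)*(-8/3 + Q) = 2*H*(-8/3 + Q))
Z(r) = 9 (Z(r) = 3**2 = 9)
(Z(y(-2, 5)) - 14)*D = (9 - 14)*7 = -5*7 = -35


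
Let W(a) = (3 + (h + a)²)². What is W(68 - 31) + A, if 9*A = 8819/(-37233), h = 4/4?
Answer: 701629105654/335097 ≈ 2.0938e+6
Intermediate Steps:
h = 1 (h = 4*(¼) = 1)
W(a) = (3 + (1 + a)²)²
A = -8819/335097 (A = (8819/(-37233))/9 = (8819*(-1/37233))/9 = (⅑)*(-8819/37233) = -8819/335097 ≈ -0.026318)
W(68 - 31) + A = (3 + (1 + (68 - 31))²)² - 8819/335097 = (3 + (1 + 37)²)² - 8819/335097 = (3 + 38²)² - 8819/335097 = (3 + 1444)² - 8819/335097 = 1447² - 8819/335097 = 2093809 - 8819/335097 = 701629105654/335097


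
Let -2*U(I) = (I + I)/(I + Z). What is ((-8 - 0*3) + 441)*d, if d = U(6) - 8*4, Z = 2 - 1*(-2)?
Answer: -70579/5 ≈ -14116.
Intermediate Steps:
Z = 4 (Z = 2 + 2 = 4)
U(I) = -I/(4 + I) (U(I) = -(I + I)/(2*(I + 4)) = -2*I/(2*(4 + I)) = -I/(4 + I))
d = -163/5 (d = -1*6/(4 + 6) - 8*4 = -1*6/10 - 32 = -1*6*⅒ - 32 = -⅗ - 32 = -163/5 ≈ -32.600)
((-8 - 0*3) + 441)*d = ((-8 - 0*3) + 441)*(-163/5) = ((-8 - 9*0) + 441)*(-163/5) = ((-8 + 0) + 441)*(-163/5) = (-8 + 441)*(-163/5) = 433*(-163/5) = -70579/5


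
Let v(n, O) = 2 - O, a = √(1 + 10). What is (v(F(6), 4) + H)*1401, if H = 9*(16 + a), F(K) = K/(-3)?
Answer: 198942 + 12609*√11 ≈ 2.4076e+5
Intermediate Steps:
F(K) = -K/3 (F(K) = K*(-⅓) = -K/3)
a = √11 ≈ 3.3166
H = 144 + 9*√11 (H = 9*(16 + √11) = 144 + 9*√11 ≈ 173.85)
(v(F(6), 4) + H)*1401 = ((2 - 1*4) + (144 + 9*√11))*1401 = ((2 - 4) + (144 + 9*√11))*1401 = (-2 + (144 + 9*√11))*1401 = (142 + 9*√11)*1401 = 198942 + 12609*√11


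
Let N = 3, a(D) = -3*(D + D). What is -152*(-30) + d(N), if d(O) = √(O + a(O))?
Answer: 4560 + I*√15 ≈ 4560.0 + 3.873*I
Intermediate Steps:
a(D) = -6*D
d(O) = √5*√(-O) (d(O) = √(O - 6*O) = √(-5*O) = √5*√(-O))
-152*(-30) + d(N) = -152*(-30) + √5*√(-1*3) = 4560 + √5*√(-3) = 4560 + √5*(I*√3) = 4560 + I*√15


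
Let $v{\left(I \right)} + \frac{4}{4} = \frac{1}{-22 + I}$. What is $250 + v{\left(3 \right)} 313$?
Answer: $- \frac{1510}{19} \approx -79.474$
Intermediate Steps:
$v{\left(I \right)} = -1 + \frac{1}{-22 + I}$
$250 + v{\left(3 \right)} 313 = 250 + \frac{23 - 3}{-22 + 3} \cdot 313 = 250 + \frac{23 - 3}{-19} \cdot 313 = 250 + \left(- \frac{1}{19}\right) 20 \cdot 313 = 250 - \frac{6260}{19} = - \frac{1510}{19}$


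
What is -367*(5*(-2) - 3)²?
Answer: -62023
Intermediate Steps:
-367*(5*(-2) - 3)² = -367*(-10 - 3)² = -367*(-13)² = -367*169 = -62023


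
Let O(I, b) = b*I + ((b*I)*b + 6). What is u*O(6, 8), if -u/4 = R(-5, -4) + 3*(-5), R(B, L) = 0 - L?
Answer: 19272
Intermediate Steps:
O(I, b) = 6 + I*b + I*b**2 (O(I, b) = I*b + ((I*b)*b + 6) = I*b + (I*b**2 + 6) = I*b + (6 + I*b**2) = 6 + I*b + I*b**2)
R(B, L) = -L
u = 44 (u = -4*(-1*(-4) + 3*(-5)) = -4*(4 - 15) = -4*(-11) = 44)
u*O(6, 8) = 44*(6 + 6*8 + 6*8**2) = 44*(6 + 48 + 6*64) = 44*(6 + 48 + 384) = 44*438 = 19272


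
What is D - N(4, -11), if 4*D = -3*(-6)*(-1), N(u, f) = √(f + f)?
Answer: -9/2 - I*√22 ≈ -4.5 - 4.6904*I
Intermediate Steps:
N(u, f) = √2*√f (N(u, f) = √(2*f) = √2*√f)
D = -9/2 (D = (-3*(-6)*(-1))/4 = (18*(-1))/4 = (¼)*(-18) = -9/2 ≈ -4.5000)
D - N(4, -11) = -9/2 - √2*√(-11) = -9/2 - √2*I*√11 = -9/2 - I*√22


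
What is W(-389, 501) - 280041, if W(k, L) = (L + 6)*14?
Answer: -272943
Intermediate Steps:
W(k, L) = 84 + 14*L (W(k, L) = (6 + L)*14 = 84 + 14*L)
W(-389, 501) - 280041 = (84 + 14*501) - 280041 = (84 + 7014) - 280041 = 7098 - 280041 = -272943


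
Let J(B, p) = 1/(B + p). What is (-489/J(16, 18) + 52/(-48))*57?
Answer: -3790975/4 ≈ -9.4774e+5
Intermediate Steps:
(-489/J(16, 18) + 52/(-48))*57 = (-489/(1/(16 + 18)) + 52/(-48))*57 = (-489/(1/34) + 52*(-1/48))*57 = (-489/1/34 - 13/12)*57 = (-489*34 - 13/12)*57 = (-16626 - 13/12)*57 = -199525/12*57 = -3790975/4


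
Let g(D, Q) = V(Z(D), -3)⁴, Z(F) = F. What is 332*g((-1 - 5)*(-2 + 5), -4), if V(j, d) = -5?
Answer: 207500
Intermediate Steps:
g(D, Q) = 625 (g(D, Q) = (-5)⁴ = 625)
332*g((-1 - 5)*(-2 + 5), -4) = 332*625 = 207500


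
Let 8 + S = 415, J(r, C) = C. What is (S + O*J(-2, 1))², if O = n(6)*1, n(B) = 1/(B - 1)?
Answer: 4145296/25 ≈ 1.6581e+5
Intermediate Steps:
S = 407 (S = -8 + 415 = 407)
n(B) = 1/(-1 + B)
O = ⅕ (O = 1/(-1 + 6) = 1/5 = (⅕)*1 = ⅕ ≈ 0.20000)
(S + O*J(-2, 1))² = (407 + (⅕)*1)² = (407 + ⅕)² = (2036/5)² = 4145296/25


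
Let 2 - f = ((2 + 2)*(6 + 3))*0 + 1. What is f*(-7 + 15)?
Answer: 8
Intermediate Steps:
f = 1 (f = 2 - (((2 + 2)*(6 + 3))*0 + 1) = 2 - ((4*9)*0 + 1) = 2 - (36*0 + 1) = 2 - (0 + 1) = 2 - 1*1 = 2 - 1 = 1)
f*(-7 + 15) = 1*(-7 + 15) = 1*8 = 8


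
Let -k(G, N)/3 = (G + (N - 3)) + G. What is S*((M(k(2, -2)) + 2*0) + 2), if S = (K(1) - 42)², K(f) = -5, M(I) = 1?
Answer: 6627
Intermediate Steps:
k(G, N) = 9 - 6*G - 3*N (k(G, N) = -3*((G + (N - 3)) + G) = -3*((G + (-3 + N)) + G) = -3*((-3 + G + N) + G) = -3*(-3 + N + 2*G) = 9 - 6*G - 3*N)
S = 2209 (S = (-5 - 42)² = (-47)² = 2209)
S*((M(k(2, -2)) + 2*0) + 2) = 2209*((1 + 2*0) + 2) = 2209*((1 + 0) + 2) = 2209*(1 + 2) = 2209*3 = 6627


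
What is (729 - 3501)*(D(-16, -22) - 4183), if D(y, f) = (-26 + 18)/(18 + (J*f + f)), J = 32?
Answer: 684119436/59 ≈ 1.1595e+7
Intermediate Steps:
D(y, f) = -8/(18 + 33*f) (D(y, f) = (-26 + 18)/(18 + (32*f + f)) = -8/(18 + 33*f))
(729 - 3501)*(D(-16, -22) - 4183) = (729 - 3501)*(-8/(18 + 33*(-22)) - 4183) = -2772*(-8/(18 - 726) - 4183) = -2772*(-8/(-708) - 4183) = -2772*(-8*(-1/708) - 4183) = -2772*(2/177 - 4183) = -2772*(-740389/177) = 684119436/59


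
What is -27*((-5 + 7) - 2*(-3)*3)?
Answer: -540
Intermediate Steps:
-27*((-5 + 7) - 2*(-3)*3) = -27*(2 + 6*3) = -27*(2 + 18) = -27*20 = -540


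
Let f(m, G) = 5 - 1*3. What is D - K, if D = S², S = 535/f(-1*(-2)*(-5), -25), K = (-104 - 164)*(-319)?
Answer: -55743/4 ≈ -13936.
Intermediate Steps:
f(m, G) = 2 (f(m, G) = 5 - 3 = 2)
K = 85492 (K = -268*(-319) = 85492)
S = 535/2 ≈ 267.50
D = 286225/4 (D = (535/2)² = 286225/4 ≈ 71556.)
D - K = 286225/4 - 1*85492 = 286225/4 - 85492 = -55743/4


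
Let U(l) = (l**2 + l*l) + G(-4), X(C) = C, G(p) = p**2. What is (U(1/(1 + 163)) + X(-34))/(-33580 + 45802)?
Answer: -242063/164361456 ≈ -0.0014727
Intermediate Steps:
U(l) = 16 + 2*l**2 (U(l) = (l**2 + l*l) + (-4)**2 = (l**2 + l**2) + 16 = 2*l**2 + 16 = 16 + 2*l**2)
(U(1/(1 + 163)) + X(-34))/(-33580 + 45802) = ((16 + 2*(1/(1 + 163))**2) - 34)/(-33580 + 45802) = ((16 + 2*(1/164)**2) - 34)/12222 = ((16 + 2*(1/164)**2) - 34)*(1/12222) = ((16 + 2*(1/26896)) - 34)*(1/12222) = ((16 + 1/13448) - 34)*(1/12222) = (215169/13448 - 34)*(1/12222) = -242063/13448*1/12222 = -242063/164361456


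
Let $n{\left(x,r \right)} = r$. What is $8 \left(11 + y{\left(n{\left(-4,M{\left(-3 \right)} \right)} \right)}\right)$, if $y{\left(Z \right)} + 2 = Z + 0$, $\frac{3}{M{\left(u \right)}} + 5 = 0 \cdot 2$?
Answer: $\frac{336}{5} \approx 67.2$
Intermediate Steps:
$M{\left(u \right)} = - \frac{3}{5}$ ($M{\left(u \right)} = \frac{3}{-5 + 0 \cdot 2} = \frac{3}{-5 + 0} = \frac{3}{-5} = 3 \left(- \frac{1}{5}\right) = - \frac{3}{5}$)
$y{\left(Z \right)} = -2 + Z$ ($y{\left(Z \right)} = -2 + \left(Z + 0\right) = -2 + Z$)
$8 \left(11 + y{\left(n{\left(-4,M{\left(-3 \right)} \right)} \right)}\right) = 8 \left(11 - \frac{13}{5}\right) = 8 \cdot \frac{42}{5} = \frac{336}{5}$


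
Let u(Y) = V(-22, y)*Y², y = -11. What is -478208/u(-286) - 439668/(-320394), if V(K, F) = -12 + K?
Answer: 28665829598/18563254567 ≈ 1.5442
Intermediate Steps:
u(Y) = -34*Y² (u(Y) = (-12 - 22)*Y² = -34*Y²)
-478208/u(-286) - 439668/(-320394) = -478208/((-34*(-286)²)) - 439668/(-320394) = -478208/((-34*81796)) - 439668*(-1/320394) = -478208/(-2781064) + 73278/53399 = -478208*(-1/2781064) + 73278/53399 = 59776/347633 + 73278/53399 = 28665829598/18563254567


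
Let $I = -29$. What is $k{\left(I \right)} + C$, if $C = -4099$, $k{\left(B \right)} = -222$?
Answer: $-4321$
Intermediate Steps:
$k{\left(I \right)} + C = -222 - 4099 = -4321$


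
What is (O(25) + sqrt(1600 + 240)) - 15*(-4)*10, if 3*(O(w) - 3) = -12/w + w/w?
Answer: 45238/75 + 4*sqrt(115) ≈ 646.07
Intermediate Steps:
O(w) = 10/3 - 4/w (O(w) = 3 + (-12/w + w/w)/3 = 3 + (-12/w + 1)/3 = 3 + (1 - 12/w)/3 = 3 + (1/3 - 4/w) = 10/3 - 4/w)
(O(25) + sqrt(1600 + 240)) - 15*(-4)*10 = ((10/3 - 4/25) + sqrt(1600 + 240)) - 15*(-4)*10 = ((10/3 - 4*1/25) + sqrt(1840)) + 60*10 = ((10/3 - 4/25) + 4*sqrt(115)) + 600 = (238/75 + 4*sqrt(115)) + 600 = 45238/75 + 4*sqrt(115)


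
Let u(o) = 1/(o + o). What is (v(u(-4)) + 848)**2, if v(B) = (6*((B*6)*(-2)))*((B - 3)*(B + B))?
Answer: 748624321/1024 ≈ 7.3108e+5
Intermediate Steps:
u(o) = 1/(2*o)
v(B) = -144*B**2*(-3 + B) (v(B) = (6*((6*B)*(-2)))*((-3 + B)*(2*B)) = (6*(-12*B))*(2*B*(-3 + B)) = (-72*B)*(2*B*(-3 + B)) = -144*B**2*(-3 + B))
(v(u(-4)) + 848)**2 = (144*((1/2)/(-4))**2*(3 - 1/(2*(-4))) + 848)**2 = (144*((1/2)*(-1/4))**2*(3 - (-1)/(2*4)) + 848)**2 = (144*(-1/8)**2*(3 - 1*(-1/8)) + 848)**2 = (144*(1/64)*(3 + 1/8) + 848)**2 = (144*(1/64)*(25/8) + 848)**2 = (225/32 + 848)**2 = (27361/32)**2 = 748624321/1024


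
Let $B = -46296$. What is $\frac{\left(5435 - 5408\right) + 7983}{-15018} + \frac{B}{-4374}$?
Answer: $\frac{6113311}{608229} \approx 10.051$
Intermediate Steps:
$\frac{\left(5435 - 5408\right) + 7983}{-15018} + \frac{B}{-4374} = \frac{\left(5435 - 5408\right) + 7983}{-15018} - \frac{46296}{-4374} = \left(27 + 7983\right) \left(- \frac{1}{15018}\right) - - \frac{2572}{243} = 8010 \left(- \frac{1}{15018}\right) + \frac{2572}{243} = - \frac{1335}{2503} + \frac{2572}{243} = \frac{6113311}{608229}$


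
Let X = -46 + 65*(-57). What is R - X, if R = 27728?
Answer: 31479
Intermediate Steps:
X = -3751 (X = -46 - 3705 = -3751)
R - X = 27728 - 1*(-3751) = 27728 + 3751 = 31479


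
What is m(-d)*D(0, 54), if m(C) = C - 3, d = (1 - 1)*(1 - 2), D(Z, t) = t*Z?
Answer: 0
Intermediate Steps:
D(Z, t) = Z*t
d = 0 (d = 0*(-1) = 0)
m(C) = -3 + C
m(-d)*D(0, 54) = (-3 - 1*0)*(0*54) = (-3 + 0)*0 = -3*0 = 0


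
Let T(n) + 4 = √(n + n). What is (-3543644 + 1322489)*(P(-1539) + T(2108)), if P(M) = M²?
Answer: -5260843377135 - 4442310*√1054 ≈ -5.2610e+12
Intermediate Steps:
T(n) = -4 + √2*√n (T(n) = -4 + √(n + n) = -4 + √(2*n) = -4 + √2*√n)
(-3543644 + 1322489)*(P(-1539) + T(2108)) = (-3543644 + 1322489)*((-1539)² + (-4 + √2*√2108)) = -2221155*(2368521 + (-4 + √2*(2*√527))) = -2221155*(2368521 + (-4 + 2*√1054)) = -2221155*(2368517 + 2*√1054) = -5260843377135 - 4442310*√1054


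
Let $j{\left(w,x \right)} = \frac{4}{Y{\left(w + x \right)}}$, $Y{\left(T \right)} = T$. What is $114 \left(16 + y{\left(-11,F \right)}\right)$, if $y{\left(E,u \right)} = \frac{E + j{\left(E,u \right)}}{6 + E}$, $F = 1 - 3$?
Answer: $\frac{135318}{65} \approx 2081.8$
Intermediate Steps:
$F = -2$ ($F = 1 - 3 = -2$)
$j{\left(w,x \right)} = \frac{4}{w + x}$
$y{\left(E,u \right)} = \frac{E + \frac{4}{E + u}}{6 + E}$
$114 \left(16 + y{\left(-11,F \right)}\right) = 114 \left(16 + \frac{4 - 11 \left(-11 - 2\right)}{\left(6 - 11\right) \left(-11 - 2\right)}\right) = 114 \left(16 + \frac{4 - -143}{\left(-5\right) \left(-13\right)}\right) = 114 \left(16 - - \frac{4 + 143}{65}\right) = 114 \left(16 - \left(- \frac{1}{65}\right) 147\right) = 114 \left(16 + \frac{147}{65}\right) = 114 \cdot \frac{1187}{65} = \frac{135318}{65}$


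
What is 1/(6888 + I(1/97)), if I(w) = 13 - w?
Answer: 97/669396 ≈ 0.00014491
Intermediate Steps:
1/(6888 + I(1/97)) = 1/(6888 + (13 - 1/97)) = 1/(6888 + 1260/97) = 1/(669396/97) = 97/669396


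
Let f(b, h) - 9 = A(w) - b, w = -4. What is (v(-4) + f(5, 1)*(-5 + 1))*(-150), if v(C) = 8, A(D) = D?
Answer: -1200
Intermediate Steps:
f(b, h) = 5 - b (f(b, h) = 9 + (-4 - b) = 5 - b)
(v(-4) + f(5, 1)*(-5 + 1))*(-150) = (8 + (5 - 1*5)*(-5 + 1))*(-150) = (8 + (5 - 5)*(-4))*(-150) = (8 + 0*(-4))*(-150) = (8 + 0)*(-150) = 8*(-150) = -1200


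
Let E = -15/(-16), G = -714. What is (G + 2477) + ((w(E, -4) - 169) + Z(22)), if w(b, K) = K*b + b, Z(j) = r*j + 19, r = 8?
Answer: 28579/16 ≈ 1786.2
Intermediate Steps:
Z(j) = 19 + 8*j (Z(j) = 8*j + 19 = 19 + 8*j)
E = 15/16 (E = -15*(-1/16) = 15/16 ≈ 0.93750)
w(b, K) = b + K*b
(G + 2477) + ((w(E, -4) - 169) + Z(22)) = (-714 + 2477) + ((15*(1 - 4)/16 - 169) + (19 + 8*22)) = 1763 + (((15/16)*(-3) - 169) + (19 + 176)) = 1763 + ((-45/16 - 169) + 195) = 1763 + (-2749/16 + 195) = 1763 + 371/16 = 28579/16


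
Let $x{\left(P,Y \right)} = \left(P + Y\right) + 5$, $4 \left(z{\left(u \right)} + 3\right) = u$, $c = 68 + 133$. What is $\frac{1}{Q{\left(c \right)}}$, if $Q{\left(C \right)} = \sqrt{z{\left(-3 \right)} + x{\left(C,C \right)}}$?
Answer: $\frac{2 \sqrt{1613}}{1613} \approx 0.049798$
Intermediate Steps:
$c = 201$
$z{\left(u \right)} = -3 + \frac{u}{4}$
$x{\left(P,Y \right)} = 5 + P + Y$
$Q{\left(C \right)} = \sqrt{\frac{5}{4} + 2 C}$ ($Q{\left(C \right)} = \sqrt{\left(-3 + \frac{1}{4} \left(-3\right)\right) + \left(5 + C + C\right)} = \sqrt{\left(-3 - \frac{3}{4}\right) + \left(5 + 2 C\right)} = \sqrt{- \frac{15}{4} + \left(5 + 2 C\right)} = \sqrt{\frac{5}{4} + 2 C}$)
$\frac{1}{Q{\left(c \right)}} = \frac{1}{\frac{1}{2} \sqrt{5 + 8 \cdot 201}} = \frac{1}{\frac{1}{2} \sqrt{5 + 1608}} = \frac{1}{\frac{1}{2} \sqrt{1613}} = \frac{2 \sqrt{1613}}{1613}$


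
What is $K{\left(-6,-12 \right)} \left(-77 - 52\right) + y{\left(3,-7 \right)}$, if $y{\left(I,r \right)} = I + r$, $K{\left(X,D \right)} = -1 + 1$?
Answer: $-4$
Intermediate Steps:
$K{\left(X,D \right)} = 0$
$K{\left(-6,-12 \right)} \left(-77 - 52\right) + y{\left(3,-7 \right)} = 0 \left(-77 - 52\right) + \left(3 - 7\right) = 0 \left(-129\right) - 4 = 0 - 4 = -4$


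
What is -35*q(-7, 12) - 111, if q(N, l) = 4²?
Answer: -671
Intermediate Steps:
q(N, l) = 16
-35*q(-7, 12) - 111 = -35*16 - 111 = -560 - 111 = -671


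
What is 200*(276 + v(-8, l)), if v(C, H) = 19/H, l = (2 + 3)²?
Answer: 55352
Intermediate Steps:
l = 25 (l = 5² = 25)
200*(276 + v(-8, l)) = 200*(276 + 19/25) = 200*(6919/25) = 55352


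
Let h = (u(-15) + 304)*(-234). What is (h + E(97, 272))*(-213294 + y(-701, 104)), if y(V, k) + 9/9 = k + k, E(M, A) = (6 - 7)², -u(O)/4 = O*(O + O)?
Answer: -74594300655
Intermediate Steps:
u(O) = -8*O² (u(O) = -4*O*(O + O) = -4*O*2*O = -8*O²)
E(M, A) = 1 (E(M, A) = (-1)² = 1)
y(V, k) = -1 + 2*k (y(V, k) = -1 + (k + k) = -1 + 2*k)
h = 350064 (h = (-8*(-15)² + 304)*(-234) = (-8*225 + 304)*(-234) = (-1800 + 304)*(-234) = -1496*(-234) = 350064)
(h + E(97, 272))*(-213294 + y(-701, 104)) = (350064 + 1)*(-213294 + (-1 + 2*104)) = 350065*(-213294 + (-1 + 208)) = 350065*(-213294 + 207) = 350065*(-213087) = -74594300655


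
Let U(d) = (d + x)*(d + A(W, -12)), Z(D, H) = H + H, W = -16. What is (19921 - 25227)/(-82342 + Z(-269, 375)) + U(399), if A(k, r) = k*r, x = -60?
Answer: 1167634351/5828 ≈ 2.0035e+5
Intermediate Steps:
Z(D, H) = 2*H
U(d) = (-60 + d)*(192 + d) (U(d) = (d - 60)*(d - 16*(-12)) = (-60 + d)*(d + 192) = (-60 + d)*(192 + d))
(19921 - 25227)/(-82342 + Z(-269, 375)) + U(399) = (19921 - 25227)/(-82342 + 2*375) + (-11520 + 399² + 132*399) = -5306/(-82342 + 750) + (-11520 + 159201 + 52668) = -5306/(-81592) + 200349 = -5306*(-1/81592) + 200349 = 379/5828 + 200349 = 1167634351/5828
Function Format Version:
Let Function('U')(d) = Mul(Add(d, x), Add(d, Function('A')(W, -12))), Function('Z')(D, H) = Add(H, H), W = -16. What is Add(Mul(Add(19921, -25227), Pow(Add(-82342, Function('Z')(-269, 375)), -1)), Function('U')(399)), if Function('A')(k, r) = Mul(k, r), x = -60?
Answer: Rational(1167634351, 5828) ≈ 2.0035e+5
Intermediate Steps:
Function('Z')(D, H) = Mul(2, H)
Function('U')(d) = Mul(Add(-60, d), Add(192, d)) (Function('U')(d) = Mul(Add(d, -60), Add(d, Mul(-16, -12))) = Mul(Add(-60, d), Add(d, 192)) = Mul(Add(-60, d), Add(192, d)))
Add(Mul(Add(19921, -25227), Pow(Add(-82342, Function('Z')(-269, 375)), -1)), Function('U')(399)) = Add(Mul(Add(19921, -25227), Pow(Add(-82342, Mul(2, 375)), -1)), Add(-11520, Pow(399, 2), Mul(132, 399))) = Add(Mul(-5306, Pow(Add(-82342, 750), -1)), Add(-11520, 159201, 52668)) = Add(Mul(-5306, Pow(-81592, -1)), 200349) = Add(Mul(-5306, Rational(-1, 81592)), 200349) = Add(Rational(379, 5828), 200349) = Rational(1167634351, 5828)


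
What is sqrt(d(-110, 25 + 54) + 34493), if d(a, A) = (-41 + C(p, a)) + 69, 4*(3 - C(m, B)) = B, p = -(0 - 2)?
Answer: sqrt(138206)/2 ≈ 185.88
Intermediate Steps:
p = 2 (p = -1*(-2) = 2)
C(m, B) = 3 - B/4
d(a, A) = 31 - a/4 (d(a, A) = (-41 + (3 - a/4)) + 69 = (-38 - a/4) + 69 = 31 - a/4)
sqrt(d(-110, 25 + 54) + 34493) = sqrt((31 - 1/4*(-110)) + 34493) = sqrt((31 + 55/2) + 34493) = sqrt(117/2 + 34493) = sqrt(69103/2) = sqrt(138206)/2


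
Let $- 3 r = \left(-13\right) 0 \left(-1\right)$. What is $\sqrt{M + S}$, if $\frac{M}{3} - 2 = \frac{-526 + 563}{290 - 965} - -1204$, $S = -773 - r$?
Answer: $\frac{2 \sqrt{160022}}{15} \approx 53.337$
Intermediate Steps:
$r = 0$ ($r = - \frac{\left(-13\right) 0 \left(-1\right)}{3} = - \frac{0 \left(-1\right)}{3} = \left(- \frac{1}{3}\right) 0 = 0$)
$S = -773$ ($S = -773 - 0 = -773 + 0 = -773$)
$M = \frac{814013}{225}$ ($M = 6 + 3 \left(\frac{-526 + 563}{290 - 965} - -1204\right) = 6 + 3 \left(\frac{37}{-675} + 1204\right) = 6 + 3 \left(37 \left(- \frac{1}{675}\right) + 1204\right) = 6 + 3 \left(- \frac{37}{675} + 1204\right) = 6 + 3 \cdot \frac{812663}{675} = 6 + \frac{812663}{225} = \frac{814013}{225} \approx 3617.8$)
$\sqrt{M + S} = \sqrt{\frac{814013}{225} - 773} = \sqrt{\frac{640088}{225}} = \frac{2 \sqrt{160022}}{15}$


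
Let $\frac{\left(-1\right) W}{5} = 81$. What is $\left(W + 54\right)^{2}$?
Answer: $123201$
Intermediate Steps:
$W = -405$ ($W = \left(-5\right) 81 = -405$)
$\left(W + 54\right)^{2} = \left(-405 + 54\right)^{2} = \left(-351\right)^{2} = 123201$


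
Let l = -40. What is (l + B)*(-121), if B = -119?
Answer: 19239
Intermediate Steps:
(l + B)*(-121) = (-40 - 119)*(-121) = -159*(-121) = 19239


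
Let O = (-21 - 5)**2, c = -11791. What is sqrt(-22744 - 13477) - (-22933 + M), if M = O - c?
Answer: 10466 + I*sqrt(36221) ≈ 10466.0 + 190.32*I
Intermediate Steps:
O = 676 (O = (-26)**2 = 676)
M = 12467 (M = 676 - 1*(-11791) = 676 + 11791 = 12467)
sqrt(-22744 - 13477) - (-22933 + M) = sqrt(-22744 - 13477) - (-22933 + 12467) = sqrt(-36221) - 1*(-10466) = I*sqrt(36221) + 10466 = 10466 + I*sqrt(36221)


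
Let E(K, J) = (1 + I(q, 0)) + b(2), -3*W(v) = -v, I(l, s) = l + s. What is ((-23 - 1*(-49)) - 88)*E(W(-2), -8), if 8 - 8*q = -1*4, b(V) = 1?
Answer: -217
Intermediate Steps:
q = 3/2 (q = 1 - (-1)*4/8 = 1 - 1/8*(-4) = 1 + 1/2 = 3/2 ≈ 1.5000)
W(v) = v/3 (W(v) = -(-1)*v/3 = v/3)
E(K, J) = 7/2 (E(K, J) = (1 + (3/2 + 0)) + 1 = (1 + 3/2) + 1 = 5/2 + 1 = 7/2)
((-23 - 1*(-49)) - 88)*E(W(-2), -8) = ((-23 - 1*(-49)) - 88)*(7/2) = ((-23 + 49) - 88)*(7/2) = (26 - 88)*(7/2) = -62*7/2 = -217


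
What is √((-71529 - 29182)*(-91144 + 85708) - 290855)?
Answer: √547174141 ≈ 23392.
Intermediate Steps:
√((-71529 - 29182)*(-91144 + 85708) - 290855) = √(-100711*(-5436) - 290855) = √(547464996 - 290855) = √547174141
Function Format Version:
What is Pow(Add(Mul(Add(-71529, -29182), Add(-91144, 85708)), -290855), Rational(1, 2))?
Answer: Pow(547174141, Rational(1, 2)) ≈ 23392.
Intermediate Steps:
Pow(Add(Mul(Add(-71529, -29182), Add(-91144, 85708)), -290855), Rational(1, 2)) = Pow(Add(Mul(-100711, -5436), -290855), Rational(1, 2)) = Pow(Add(547464996, -290855), Rational(1, 2)) = Pow(547174141, Rational(1, 2))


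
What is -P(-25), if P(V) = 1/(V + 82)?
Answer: -1/57 ≈ -0.017544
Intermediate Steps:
P(V) = 1/(82 + V)
-P(-25) = -1/(82 - 25) = -1/57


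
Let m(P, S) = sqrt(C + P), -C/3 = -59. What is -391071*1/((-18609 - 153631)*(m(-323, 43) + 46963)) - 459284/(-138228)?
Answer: 14539587945907594787/4375830465605648400 - 130357*I*sqrt(146)/126626456741200 ≈ 3.3227 - 1.2439e-8*I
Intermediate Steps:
C = 177 (C = -3*(-59) = 177)
m(P, S) = sqrt(177 + P)
-391071*1/((-18609 - 153631)*(m(-323, 43) + 46963)) - 459284/(-138228) = -391071*1/((-18609 - 153631)*(sqrt(177 - 323) + 46963)) - 459284/(-138228) = -391071*(-1/(172240*(sqrt(-146) + 46963))) - 459284*(-1/138228) = -391071*(-1/(172240*(I*sqrt(146) + 46963))) + 114821/34557 = -391071*(-1/(172240*(46963 + I*sqrt(146)))) + 114821/34557 = -391071/(-8088907120 - 172240*I*sqrt(146)) + 114821/34557 = 114821/34557 - 391071/(-8088907120 - 172240*I*sqrt(146))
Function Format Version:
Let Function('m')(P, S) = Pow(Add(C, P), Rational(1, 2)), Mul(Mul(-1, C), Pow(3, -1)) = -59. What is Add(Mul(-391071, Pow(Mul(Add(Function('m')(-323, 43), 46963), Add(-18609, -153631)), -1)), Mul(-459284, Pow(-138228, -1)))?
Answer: Add(Rational(14539587945907594787, 4375830465605648400), Mul(Rational(-130357, 126626456741200), I, Pow(146, Rational(1, 2)))) ≈ Add(3.3227, Mul(-1.2439e-8, I))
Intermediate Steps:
C = 177 (C = Mul(-3, -59) = 177)
Function('m')(P, S) = Pow(Add(177, P), Rational(1, 2))
Add(Mul(-391071, Pow(Mul(Add(Function('m')(-323, 43), 46963), Add(-18609, -153631)), -1)), Mul(-459284, Pow(-138228, -1))) = Add(Mul(-391071, Pow(Mul(Add(Pow(Add(177, -323), Rational(1, 2)), 46963), Add(-18609, -153631)), -1)), Mul(-459284, Pow(-138228, -1))) = Add(Mul(-391071, Pow(Mul(Add(Pow(-146, Rational(1, 2)), 46963), -172240), -1)), Mul(-459284, Rational(-1, 138228))) = Add(Mul(-391071, Pow(Mul(Add(Mul(I, Pow(146, Rational(1, 2))), 46963), -172240), -1)), Rational(114821, 34557)) = Add(Mul(-391071, Pow(Mul(Add(46963, Mul(I, Pow(146, Rational(1, 2)))), -172240), -1)), Rational(114821, 34557)) = Add(Mul(-391071, Pow(Add(-8088907120, Mul(-172240, I, Pow(146, Rational(1, 2)))), -1)), Rational(114821, 34557)) = Add(Rational(114821, 34557), Mul(-391071, Pow(Add(-8088907120, Mul(-172240, I, Pow(146, Rational(1, 2)))), -1)))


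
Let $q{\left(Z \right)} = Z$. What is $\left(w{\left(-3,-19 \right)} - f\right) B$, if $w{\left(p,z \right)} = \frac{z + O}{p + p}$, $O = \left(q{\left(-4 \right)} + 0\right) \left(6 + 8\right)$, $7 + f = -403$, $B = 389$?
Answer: $\frac{328705}{2} \approx 1.6435 \cdot 10^{5}$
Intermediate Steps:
$f = -410$ ($f = -7 - 403 = -410$)
$O = -56$ ($O = \left(-4 + 0\right) \left(6 + 8\right) = \left(-4\right) 14 = -56$)
$w{\left(p,z \right)} = \frac{-56 + z}{2 p}$ ($w{\left(p,z \right)} = \frac{z - 56}{p + p} = \frac{-56 + z}{2 p}$)
$\left(w{\left(-3,-19 \right)} - f\right) B = \left(\frac{-56 - 19}{2 \left(-3\right)} - -410\right) 389 = \left(\frac{1}{2} \left(- \frac{1}{3}\right) \left(-75\right) + 410\right) 389 = \left(\frac{25}{2} + 410\right) 389 = \frac{845}{2} \cdot 389 = \frac{328705}{2}$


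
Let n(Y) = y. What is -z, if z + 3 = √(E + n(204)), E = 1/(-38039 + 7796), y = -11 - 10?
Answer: 3 - 4*I*√1200465642/30243 ≈ 3.0 - 4.5826*I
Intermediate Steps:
y = -21
n(Y) = -21
E = -1/30243 (E = 1/(-30243) = -1/30243 ≈ -3.3066e-5)
z = -3 + 4*I*√1200465642/30243 (z = -3 + √(-1/30243 - 21) = -3 + √(-635104/30243) = -3 + 4*I*√1200465642/30243 ≈ -3.0 + 4.5826*I)
-z = -(-3 + 4*I*√1200465642/30243) = 3 - 4*I*√1200465642/30243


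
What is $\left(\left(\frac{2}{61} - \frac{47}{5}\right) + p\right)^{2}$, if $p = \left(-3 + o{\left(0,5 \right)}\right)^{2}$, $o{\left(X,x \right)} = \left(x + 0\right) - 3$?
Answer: $\frac{6512704}{93025} \approx 70.01$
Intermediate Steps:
$o{\left(X,x \right)} = -3 + x$ ($o{\left(X,x \right)} = x - 3 = -3 + x$)
$p = 1$ ($p = \left(-3 + \left(-3 + 5\right)\right)^{2} = \left(-3 + 2\right)^{2} = \left(-1\right)^{2} = 1$)
$\left(\left(\frac{2}{61} - \frac{47}{5}\right) + p\right)^{2} = \left(\left(\frac{2}{61} - \frac{47}{5}\right) + 1\right)^{2} = \left(- \frac{2857}{305} + 1\right)^{2} = \left(- \frac{2552}{305}\right)^{2} = \frac{6512704}{93025}$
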